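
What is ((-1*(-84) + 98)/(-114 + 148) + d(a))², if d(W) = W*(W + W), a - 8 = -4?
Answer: 403225/289 ≈ 1395.2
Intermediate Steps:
a = 4 (a = 8 - 4 = 4)
d(W) = 2*W² (d(W) = W*(2*W) = 2*W²)
((-1*(-84) + 98)/(-114 + 148) + d(a))² = ((-1*(-84) + 98)/(-114 + 148) + 2*4²)² = ((84 + 98)/34 + 2*16)² = (182*(1/34) + 32)² = (91/17 + 32)² = (635/17)² = 403225/289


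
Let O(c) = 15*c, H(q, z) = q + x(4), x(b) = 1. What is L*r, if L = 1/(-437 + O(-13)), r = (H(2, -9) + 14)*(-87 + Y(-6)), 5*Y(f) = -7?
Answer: 3757/1580 ≈ 2.3778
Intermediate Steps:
H(q, z) = 1 + q (H(q, z) = q + 1 = 1 + q)
Y(f) = -7/5 (Y(f) = (⅕)*(-7) = -7/5)
r = -7514/5 (r = ((1 + 2) + 14)*(-87 - 7/5) = (3 + 14)*(-442/5) = 17*(-442/5) = -7514/5 ≈ -1502.8)
L = -1/632 (L = 1/(-437 + 15*(-13)) = 1/(-437 - 195) = 1/(-632) = -1/632 ≈ -0.0015823)
L*r = -1/632*(-7514/5) = 3757/1580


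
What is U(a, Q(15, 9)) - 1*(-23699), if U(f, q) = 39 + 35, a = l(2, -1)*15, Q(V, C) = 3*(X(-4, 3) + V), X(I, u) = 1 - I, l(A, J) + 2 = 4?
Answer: 23773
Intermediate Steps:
l(A, J) = 2 (l(A, J) = -2 + 4 = 2)
Q(V, C) = 15 + 3*V (Q(V, C) = 3*((1 - 1*(-4)) + V) = 3*((1 + 4) + V) = 3*(5 + V) = 15 + 3*V)
a = 30 (a = 2*15 = 30)
U(f, q) = 74
U(a, Q(15, 9)) - 1*(-23699) = 74 - 1*(-23699) = 74 + 23699 = 23773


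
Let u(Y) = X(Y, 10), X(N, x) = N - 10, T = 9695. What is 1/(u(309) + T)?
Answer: 1/9994 ≈ 0.00010006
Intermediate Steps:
X(N, x) = -10 + N
u(Y) = -10 + Y
1/(u(309) + T) = 1/((-10 + 309) + 9695) = 1/(299 + 9695) = 1/9994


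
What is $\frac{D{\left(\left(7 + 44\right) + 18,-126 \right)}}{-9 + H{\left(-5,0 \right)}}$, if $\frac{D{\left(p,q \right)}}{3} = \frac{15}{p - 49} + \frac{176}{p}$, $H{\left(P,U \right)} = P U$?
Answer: $- \frac{911}{828} \approx -1.1002$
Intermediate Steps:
$D{\left(p,q \right)} = \frac{45}{-49 + p} + \frac{528}{p}$ ($D{\left(p,q \right)} = 3 \left(\frac{15}{p - 49} + \frac{176}{p}\right) = 3 \left(\frac{15}{-49 + p} + \frac{176}{p}\right) = \frac{45}{-49 + p} + \frac{528}{p}$)
$\frac{D{\left(\left(7 + 44\right) + 18,-126 \right)}}{-9 + H{\left(-5,0 \right)}} = \frac{3 \frac{1}{\left(7 + 44\right) + 18} \frac{1}{-49 + \left(\left(7 + 44\right) + 18\right)} \left(-8624 + 191 \left(\left(7 + 44\right) + 18\right)\right)}{-9 - 0} = \frac{3 \frac{1}{51 + 18} \frac{1}{-49 + \left(51 + 18\right)} \left(-8624 + 191 \left(51 + 18\right)\right)}{-9 + 0} = \frac{3 \cdot \frac{1}{69} \frac{1}{-49 + 69} \left(-8624 + 191 \cdot 69\right)}{-9} = 3 \cdot \frac{1}{69} \cdot \frac{1}{20} \left(-8624 + 13179\right) \left(- \frac{1}{9}\right) = 3 \cdot \frac{1}{69} \cdot \frac{1}{20} \cdot 4555 \left(- \frac{1}{9}\right) = \frac{911}{92} \left(- \frac{1}{9}\right) = - \frac{911}{828}$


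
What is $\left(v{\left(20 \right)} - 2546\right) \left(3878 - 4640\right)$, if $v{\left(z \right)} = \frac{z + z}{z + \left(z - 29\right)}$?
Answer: $\frac{21310092}{11} \approx 1.9373 \cdot 10^{6}$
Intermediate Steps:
$v{\left(z \right)} = \frac{2 z}{-29 + 2 z}$ ($v{\left(z \right)} = \frac{2 z}{z + \left(-29 + z\right)} = \frac{2 z}{-29 + 2 z}$)
$\left(v{\left(20 \right)} - 2546\right) \left(3878 - 4640\right) = \left(2 \cdot 20 \frac{1}{-29 + 2 \cdot 20} - 2546\right) \left(3878 - 4640\right) = \left(2 \cdot 20 \frac{1}{-29 + 40} - 2546\right) \left(-762\right) = \left(2 \cdot 20 \cdot \frac{1}{11} - 2546\right) \left(-762\right) = \left(\frac{40}{11} - 2546\right) \left(-762\right) = \left(- \frac{27966}{11}\right) \left(-762\right) = \frac{21310092}{11}$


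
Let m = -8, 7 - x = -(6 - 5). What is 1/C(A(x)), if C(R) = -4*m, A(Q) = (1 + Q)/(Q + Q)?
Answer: 1/32 ≈ 0.031250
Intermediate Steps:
x = 8 (x = 7 - (-1)*(6 - 5) = 7 - (-1) = 7 - 1*(-1) = 7 + 1 = 8)
A(Q) = (1 + Q)/(2*Q) (A(Q) = (1 + Q)/((2*Q)) = (1 + Q)*(1/(2*Q)) = (1 + Q)/(2*Q))
C(R) = 32 (C(R) = -4*(-8) = 32)
1/C(A(x)) = 1/32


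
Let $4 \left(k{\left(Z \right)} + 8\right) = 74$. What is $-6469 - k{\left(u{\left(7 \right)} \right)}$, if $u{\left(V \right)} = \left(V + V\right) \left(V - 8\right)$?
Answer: $- \frac{12959}{2} \approx -6479.5$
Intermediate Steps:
$u{\left(V \right)} = 2 V \left(-8 + V\right)$
$k{\left(Z \right)} = \frac{21}{2}$ ($k{\left(Z \right)} = -8 + \frac{1}{4} \cdot 74 = -8 + \frac{37}{2} = \frac{21}{2}$)
$-6469 - k{\left(u{\left(7 \right)} \right)} = -6469 - \frac{21}{2} = - \frac{12959}{2}$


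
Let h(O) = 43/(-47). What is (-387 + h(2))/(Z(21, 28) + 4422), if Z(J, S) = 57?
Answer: -18232/210513 ≈ -0.086607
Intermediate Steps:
h(O) = -43/47 (h(O) = 43*(-1/47) = -43/47)
(-387 + h(2))/(Z(21, 28) + 4422) = (-387 - 43/47)/(57 + 4422) = -18232/47/4479 = -18232/47*1/4479 = -18232/210513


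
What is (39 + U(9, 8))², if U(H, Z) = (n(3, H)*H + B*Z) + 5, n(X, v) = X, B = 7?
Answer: 16129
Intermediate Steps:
U(H, Z) = 5 + 3*H + 7*Z (U(H, Z) = (3*H + 7*Z) + 5 = 5 + 3*H + 7*Z)
(39 + U(9, 8))² = (39 + (5 + 3*9 + 7*8))² = (39 + (5 + 27 + 56))² = (39 + 88)² = 127² = 16129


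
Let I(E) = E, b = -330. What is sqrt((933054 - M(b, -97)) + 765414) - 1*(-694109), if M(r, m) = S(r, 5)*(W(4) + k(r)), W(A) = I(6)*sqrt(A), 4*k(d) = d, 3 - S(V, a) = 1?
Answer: 694109 + sqrt(1698609) ≈ 6.9541e+5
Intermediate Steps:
S(V, a) = 2 (S(V, a) = 3 - 1*1 = 3 - 1 = 2)
k(d) = d/4
W(A) = 6*sqrt(A)
M(r, m) = 24 + r/2 (M(r, m) = 2*(6*sqrt(4) + r/4) = 2*(6*2 + r/4) = 2*(12 + r/4) = 24 + r/2)
sqrt((933054 - M(b, -97)) + 765414) - 1*(-694109) = sqrt((933054 - (24 + (1/2)*(-330))) + 765414) - 1*(-694109) = sqrt((933054 - (24 - 165)) + 765414) + 694109 = sqrt((933054 - 1*(-141)) + 765414) + 694109 = sqrt((933054 + 141) + 765414) + 694109 = sqrt(933195 + 765414) + 694109 = sqrt(1698609) + 694109 = 694109 + sqrt(1698609)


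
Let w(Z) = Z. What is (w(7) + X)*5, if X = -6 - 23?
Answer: -110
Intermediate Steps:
X = -29
(w(7) + X)*5 = (7 - 29)*5 = -22*5 = -110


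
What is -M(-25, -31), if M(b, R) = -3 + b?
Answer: 28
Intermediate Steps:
-M(-25, -31) = -(-3 - 25) = -1*(-28) = 28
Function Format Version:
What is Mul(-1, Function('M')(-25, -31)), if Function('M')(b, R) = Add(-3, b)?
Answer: 28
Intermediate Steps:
Mul(-1, Function('M')(-25, -31)) = Mul(-1, Add(-3, -25)) = Mul(-1, -28) = 28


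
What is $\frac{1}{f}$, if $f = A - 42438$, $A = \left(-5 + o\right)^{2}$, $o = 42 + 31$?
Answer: $- \frac{1}{37814} \approx -2.6445 \cdot 10^{-5}$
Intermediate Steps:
$o = 73$
$A = 4624$ ($A = \left(-5 + 73\right)^{2} = 68^{2} = 4624$)
$f = -37814$ ($f = 4624 - 42438 = -37814$)
$\frac{1}{f} = \frac{1}{-37814} = - \frac{1}{37814}$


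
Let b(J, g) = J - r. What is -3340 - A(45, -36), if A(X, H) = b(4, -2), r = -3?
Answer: -3347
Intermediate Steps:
b(J, g) = 3 + J (b(J, g) = J - 1*(-3) = J + 3 = 3 + J)
A(X, H) = 7 (A(X, H) = 3 + 4 = 7)
-3340 - A(45, -36) = -3340 - 1*7 = -3340 - 7 = -3347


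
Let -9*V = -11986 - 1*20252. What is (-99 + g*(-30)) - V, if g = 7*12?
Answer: -6201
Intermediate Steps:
g = 84
V = 3582 (V = -(-11986 - 1*20252)/9 = -(-11986 - 20252)/9 = -⅑*(-32238) = 3582)
(-99 + g*(-30)) - V = (-99 + 84*(-30)) - 1*3582 = (-99 - 2520) - 3582 = -2619 - 3582 = -6201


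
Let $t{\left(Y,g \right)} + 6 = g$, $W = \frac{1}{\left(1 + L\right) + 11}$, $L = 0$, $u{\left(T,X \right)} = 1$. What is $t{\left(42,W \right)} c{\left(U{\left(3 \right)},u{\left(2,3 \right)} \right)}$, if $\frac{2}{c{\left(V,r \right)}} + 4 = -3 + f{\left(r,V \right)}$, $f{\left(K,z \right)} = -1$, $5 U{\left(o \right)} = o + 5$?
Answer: $\frac{71}{48} \approx 1.4792$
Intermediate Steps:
$U{\left(o \right)} = 1 + \frac{o}{5}$ ($U{\left(o \right)} = \frac{o + 5}{5} = \frac{5 + o}{5} = 1 + \frac{o}{5}$)
$c{\left(V,r \right)} = - \frac{1}{4}$ ($c{\left(V,r \right)} = \frac{2}{-4 - 4} = \frac{2}{-8} = 2 \left(- \frac{1}{8}\right) = - \frac{1}{4}$)
$W = \frac{1}{12}$ ($W = \frac{1}{\left(1 + 0\right) + 11} = \frac{1}{1 + 11} = \frac{1}{12} \approx 0.083333$)
$t{\left(Y,g \right)} = -6 + g$
$t{\left(42,W \right)} c{\left(U{\left(3 \right)},u{\left(2,3 \right)} \right)} = \left(-6 + \frac{1}{12}\right) \left(- \frac{1}{4}\right) = \left(- \frac{71}{12}\right) \left(- \frac{1}{4}\right) = \frac{71}{48}$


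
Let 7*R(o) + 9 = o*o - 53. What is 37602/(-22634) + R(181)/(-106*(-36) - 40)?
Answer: -126893449/299130944 ≈ -0.42421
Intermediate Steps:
R(o) = -62/7 + o²/7 (R(o) = -9/7 + (o*o - 53)/7 = -9/7 + (o² - 53)/7 = -9/7 + (-53 + o²)/7 = -9/7 + (-53/7 + o²/7) = -62/7 + o²/7)
37602/(-22634) + R(181)/(-106*(-36) - 40) = 37602/(-22634) + (-62/7 + (⅐)*181²)/(-106*(-36) - 40) = 37602*(-1/22634) + (-62/7 + (⅐)*32761)/(3816 - 40) = -18801/11317 + (-62/7 + 32761/7)/3776 = -18801/11317 + (32699/7)*(1/3776) = -18801/11317 + 32699/26432 = -126893449/299130944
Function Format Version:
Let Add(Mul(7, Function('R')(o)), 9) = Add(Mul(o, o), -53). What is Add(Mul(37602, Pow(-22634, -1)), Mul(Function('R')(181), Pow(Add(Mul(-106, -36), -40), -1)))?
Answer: Rational(-126893449, 299130944) ≈ -0.42421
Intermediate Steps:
Function('R')(o) = Add(Rational(-62, 7), Mul(Rational(1, 7), Pow(o, 2))) (Function('R')(o) = Add(Rational(-9, 7), Mul(Rational(1, 7), Add(Mul(o, o), -53))) = Add(Rational(-9, 7), Mul(Rational(1, 7), Add(Pow(o, 2), -53))) = Add(Rational(-9, 7), Mul(Rational(1, 7), Add(-53, Pow(o, 2)))) = Add(Rational(-9, 7), Add(Rational(-53, 7), Mul(Rational(1, 7), Pow(o, 2)))) = Add(Rational(-62, 7), Mul(Rational(1, 7), Pow(o, 2))))
Add(Mul(37602, Pow(-22634, -1)), Mul(Function('R')(181), Pow(Add(Mul(-106, -36), -40), -1))) = Add(Mul(37602, Pow(-22634, -1)), Mul(Add(Rational(-62, 7), Mul(Rational(1, 7), Pow(181, 2))), Pow(Add(Mul(-106, -36), -40), -1))) = Add(Mul(37602, Rational(-1, 22634)), Mul(Add(Rational(-62, 7), Mul(Rational(1, 7), 32761)), Pow(Add(3816, -40), -1))) = Add(Rational(-18801, 11317), Mul(Add(Rational(-62, 7), Rational(32761, 7)), Pow(3776, -1))) = Add(Rational(-18801, 11317), Mul(Rational(32699, 7), Rational(1, 3776))) = Add(Rational(-18801, 11317), Rational(32699, 26432)) = Rational(-126893449, 299130944)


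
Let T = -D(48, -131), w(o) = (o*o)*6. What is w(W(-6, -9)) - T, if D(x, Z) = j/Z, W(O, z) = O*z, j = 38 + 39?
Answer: 2291899/131 ≈ 17495.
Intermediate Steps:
j = 77
w(o) = 6*o² (w(o) = o²*6 = 6*o²)
D(x, Z) = 77/Z
T = 77/131 (T = -77/(-131) = -77*(-1)/131 = -1*(-77/131) = 77/131 ≈ 0.58779)
w(W(-6, -9)) - T = 6*(-6*(-9))² - 1*77/131 = 6*54² - 77/131 = 6*2916 - 77/131 = 17496 - 77/131 = 2291899/131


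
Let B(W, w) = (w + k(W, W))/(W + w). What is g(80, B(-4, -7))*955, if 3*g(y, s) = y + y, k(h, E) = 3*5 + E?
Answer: 152800/3 ≈ 50933.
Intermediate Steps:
k(h, E) = 15 + E
B(W, w) = (15 + W + w)/(W + w) (B(W, w) = (w + (15 + W))/(W + w) = (15 + W + w)/(W + w))
g(y, s) = 2*y/3 (g(y, s) = (y + y)/3 = (2*y)/3 = 2*y/3)
g(80, B(-4, -7))*955 = ((⅔)*80)*955 = (160/3)*955 = 152800/3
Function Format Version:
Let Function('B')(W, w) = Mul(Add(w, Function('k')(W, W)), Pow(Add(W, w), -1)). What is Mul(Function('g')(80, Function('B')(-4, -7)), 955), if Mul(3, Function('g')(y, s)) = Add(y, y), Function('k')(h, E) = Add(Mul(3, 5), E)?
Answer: Rational(152800, 3) ≈ 50933.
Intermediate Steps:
Function('k')(h, E) = Add(15, E)
Function('B')(W, w) = Mul(Pow(Add(W, w), -1), Add(15, W, w)) (Function('B')(W, w) = Mul(Add(w, Add(15, W)), Pow(Add(W, w), -1)) = Mul(Add(15, W, w), Pow(Add(W, w), -1)) = Mul(Pow(Add(W, w), -1), Add(15, W, w)))
Function('g')(y, s) = Mul(Rational(2, 3), y) (Function('g')(y, s) = Mul(Rational(1, 3), Add(y, y)) = Mul(Rational(1, 3), Mul(2, y)) = Mul(Rational(2, 3), y))
Mul(Function('g')(80, Function('B')(-4, -7)), 955) = Mul(Mul(Rational(2, 3), 80), 955) = Mul(Rational(160, 3), 955) = Rational(152800, 3)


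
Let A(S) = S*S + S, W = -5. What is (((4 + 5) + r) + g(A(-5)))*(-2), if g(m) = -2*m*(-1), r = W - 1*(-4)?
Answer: -96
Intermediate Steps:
A(S) = S + S² (A(S) = S² + S = S + S²)
r = -1 (r = -5 - 1*(-4) = -5 + 4 = -1)
g(m) = 2*m
(((4 + 5) + r) + g(A(-5)))*(-2) = (((4 + 5) - 1) + 2*(-5*(1 - 5)))*(-2) = ((9 - 1) + 2*(-5*(-4)))*(-2) = (8 + 2*20)*(-2) = (8 + 40)*(-2) = 48*(-2) = -96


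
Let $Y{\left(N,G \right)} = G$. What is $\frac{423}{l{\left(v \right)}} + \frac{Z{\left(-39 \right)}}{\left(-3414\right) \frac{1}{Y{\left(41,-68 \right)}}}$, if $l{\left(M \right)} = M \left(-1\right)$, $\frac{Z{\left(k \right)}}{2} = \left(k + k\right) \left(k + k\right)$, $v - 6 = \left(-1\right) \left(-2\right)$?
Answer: $\frac{862545}{4552} \approx 189.49$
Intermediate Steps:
$v = 8$ ($v = 6 - -2 = 6 + 2 = 8$)
$Z{\left(k \right)} = 8 k^{2}$ ($Z{\left(k \right)} = 2 \left(k + k\right) \left(k + k\right) = 2 \cdot 2 k 2 k = 2 \cdot 4 k^{2} = 8 k^{2}$)
$l{\left(M \right)} = - M$
$\frac{423}{l{\left(v \right)}} + \frac{Z{\left(-39 \right)}}{\left(-3414\right) \frac{1}{Y{\left(41,-68 \right)}}} = \frac{423}{\left(-1\right) 8} + \frac{8 \left(-39\right)^{2}}{\left(-3414\right) \frac{1}{-68}} = \frac{423}{-8} + \frac{8 \cdot 1521}{\left(-3414\right) \left(- \frac{1}{68}\right)} = 423 \left(- \frac{1}{8}\right) + \frac{12168}{\frac{1707}{34}} = - \frac{423}{8} + 12168 \cdot \frac{34}{1707} = - \frac{423}{8} + \frac{137904}{569} = \frac{862545}{4552}$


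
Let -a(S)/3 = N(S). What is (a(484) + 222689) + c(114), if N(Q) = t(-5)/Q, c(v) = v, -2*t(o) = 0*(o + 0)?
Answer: 222803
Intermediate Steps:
t(o) = 0 (t(o) = -0*(o + 0) = -0*o = -1/2*0 = 0)
N(Q) = 0 (N(Q) = 0/Q = 0)
a(S) = 0 (a(S) = -3*0 = 0)
(a(484) + 222689) + c(114) = (0 + 222689) + 114 = 222689 + 114 = 222803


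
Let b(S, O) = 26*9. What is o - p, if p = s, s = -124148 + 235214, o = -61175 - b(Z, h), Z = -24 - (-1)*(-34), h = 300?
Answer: -172475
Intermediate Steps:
Z = -58 (Z = -24 - 1*34 = -24 - 34 = -58)
b(S, O) = 234
o = -61409 (o = -61175 - 1*234 = -61175 - 234 = -61409)
s = 111066
p = 111066
o - p = -61409 - 1*111066 = -61409 - 111066 = -172475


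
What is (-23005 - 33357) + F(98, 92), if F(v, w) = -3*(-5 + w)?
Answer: -56623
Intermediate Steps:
F(v, w) = 15 - 3*w
(-23005 - 33357) + F(98, 92) = (-23005 - 33357) + (15 - 3*92) = -56362 + (15 - 276) = -56362 - 261 = -56623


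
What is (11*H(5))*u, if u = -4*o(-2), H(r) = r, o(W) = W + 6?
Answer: -880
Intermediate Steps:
o(W) = 6 + W
u = -16 (u = -4*(6 - 2) = -4*4 = -16)
(11*H(5))*u = (11*5)*(-16) = 55*(-16) = -880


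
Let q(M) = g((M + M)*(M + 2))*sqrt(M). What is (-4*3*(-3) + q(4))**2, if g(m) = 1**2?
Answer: 1444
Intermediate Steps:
g(m) = 1
q(M) = sqrt(M) (q(M) = 1*sqrt(M) = sqrt(M))
(-4*3*(-3) + q(4))**2 = (-4*3*(-3) + sqrt(4))**2 = (-12*(-3) + 2)**2 = (36 + 2)**2 = 38**2 = 1444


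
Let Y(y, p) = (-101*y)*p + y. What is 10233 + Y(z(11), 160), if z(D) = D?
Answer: -167516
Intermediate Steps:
Y(y, p) = y - 101*p*y (Y(y, p) = -101*p*y + y = y - 101*p*y)
10233 + Y(z(11), 160) = 10233 + 11*(1 - 101*160) = 10233 + 11*(1 - 16160) = 10233 + 11*(-16159) = 10233 - 177749 = -167516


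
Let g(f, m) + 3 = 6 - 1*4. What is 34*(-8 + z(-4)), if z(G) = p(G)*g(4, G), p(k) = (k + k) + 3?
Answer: -102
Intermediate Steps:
p(k) = 3 + 2*k (p(k) = 2*k + 3 = 3 + 2*k)
g(f, m) = -1 (g(f, m) = -3 + (6 - 1*4) = -3 + (6 - 4) = -3 + 2 = -1)
z(G) = -3 - 2*G (z(G) = (3 + 2*G)*(-1) = -3 - 2*G)
34*(-8 + z(-4)) = 34*(-8 + (-3 - 2*(-4))) = 34*(-8 + (-3 + 8)) = 34*(-8 + 5) = 34*(-3) = -102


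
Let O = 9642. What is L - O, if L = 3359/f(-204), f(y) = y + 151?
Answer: -514385/53 ≈ -9705.4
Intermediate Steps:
f(y) = 151 + y
L = -3359/53 (L = 3359/(151 - 204) = 3359/(-53) = 3359*(-1/53) = -3359/53 ≈ -63.377)
L - O = -3359/53 - 1*9642 = -3359/53 - 9642 = -514385/53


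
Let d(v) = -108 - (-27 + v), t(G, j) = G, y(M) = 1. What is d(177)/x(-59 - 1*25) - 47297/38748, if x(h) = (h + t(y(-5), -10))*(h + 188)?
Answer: -12445960/10452273 ≈ -1.1907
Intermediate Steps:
d(v) = -81 - v (d(v) = -108 + (27 - v) = -81 - v)
x(h) = (1 + h)*(188 + h) (x(h) = (h + 1)*(h + 188) = (1 + h)*(188 + h))
d(177)/x(-59 - 1*25) - 47297/38748 = (-81 - 1*177)/(188 + (-59 - 1*25)² + 189*(-59 - 1*25)) - 47297/38748 = (-81 - 177)/(188 + (-59 - 25)² + 189*(-59 - 25)) - 47297*1/38748 = -258/(188 + (-84)² + 189*(-84)) - 47297/38748 = -258/(188 + 7056 - 15876) - 47297/38748 = -258/(-8632) - 47297/38748 = -258*(-1/8632) - 47297/38748 = 129/4316 - 47297/38748 = -12445960/10452273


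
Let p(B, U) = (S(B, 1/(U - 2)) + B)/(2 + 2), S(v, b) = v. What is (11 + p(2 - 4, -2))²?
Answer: 100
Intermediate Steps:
p(B, U) = B/2 (p(B, U) = (B + B)/(2 + 2) = (2*B)/4 = (2*B)*(¼) = B/2)
(11 + p(2 - 4, -2))² = (11 + (2 - 4)/2)² = (11 + (½)*(-2))² = (11 - 1)² = 10² = 100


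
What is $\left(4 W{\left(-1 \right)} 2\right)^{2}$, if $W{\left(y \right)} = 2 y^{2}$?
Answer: $256$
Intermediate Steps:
$\left(4 W{\left(-1 \right)} 2\right)^{2} = \left(4 \cdot 2 \left(-1\right)^{2} \cdot 2\right)^{2} = \left(4 \cdot 2 \cdot 1 \cdot 2\right)^{2} = \left(4 \cdot 2 \cdot 2\right)^{2} = \left(8 \cdot 2\right)^{2} = 16^{2} = 256$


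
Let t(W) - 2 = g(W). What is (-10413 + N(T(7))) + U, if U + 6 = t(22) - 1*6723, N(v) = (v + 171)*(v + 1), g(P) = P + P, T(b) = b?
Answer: -15672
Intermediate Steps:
g(P) = 2*P
N(v) = (1 + v)*(171 + v) (N(v) = (171 + v)*(1 + v) = (1 + v)*(171 + v))
t(W) = 2 + 2*W
U = -6683 (U = -6 + ((2 + 2*22) - 1*6723) = -6 + ((2 + 44) - 6723) = -6 + (46 - 6723) = -6 - 6677 = -6683)
(-10413 + N(T(7))) + U = (-10413 + (171 + 7² + 172*7)) - 6683 = (-10413 + (171 + 49 + 1204)) - 6683 = (-10413 + 1424) - 6683 = -8989 - 6683 = -15672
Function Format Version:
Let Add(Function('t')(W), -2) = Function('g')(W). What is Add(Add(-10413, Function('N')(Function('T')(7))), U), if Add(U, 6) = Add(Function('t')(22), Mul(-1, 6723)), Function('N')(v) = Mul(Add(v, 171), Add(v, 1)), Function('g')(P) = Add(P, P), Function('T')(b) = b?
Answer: -15672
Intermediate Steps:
Function('g')(P) = Mul(2, P)
Function('N')(v) = Mul(Add(1, v), Add(171, v)) (Function('N')(v) = Mul(Add(171, v), Add(1, v)) = Mul(Add(1, v), Add(171, v)))
Function('t')(W) = Add(2, Mul(2, W))
U = -6683 (U = Add(-6, Add(Add(2, Mul(2, 22)), Mul(-1, 6723))) = Add(-6, Add(Add(2, 44), -6723)) = Add(-6, Add(46, -6723)) = Add(-6, -6677) = -6683)
Add(Add(-10413, Function('N')(Function('T')(7))), U) = Add(Add(-10413, Add(171, Pow(7, 2), Mul(172, 7))), -6683) = Add(Add(-10413, Add(171, 49, 1204)), -6683) = Add(Add(-10413, 1424), -6683) = Add(-8989, -6683) = -15672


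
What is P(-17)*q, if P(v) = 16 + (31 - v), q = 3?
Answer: 192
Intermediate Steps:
P(v) = 47 - v
P(-17)*q = (47 - 1*(-17))*3 = (47 + 17)*3 = 64*3 = 192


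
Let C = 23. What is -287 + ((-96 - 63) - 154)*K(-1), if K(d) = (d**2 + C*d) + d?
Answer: 6912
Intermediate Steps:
K(d) = d**2 + 24*d (K(d) = (d**2 + 23*d) + d = d**2 + 24*d)
-287 + ((-96 - 63) - 154)*K(-1) = -287 + ((-96 - 63) - 154)*(-(24 - 1)) = -287 + (-159 - 154)*(-1*23) = -287 - 313*(-23) = -287 + 7199 = 6912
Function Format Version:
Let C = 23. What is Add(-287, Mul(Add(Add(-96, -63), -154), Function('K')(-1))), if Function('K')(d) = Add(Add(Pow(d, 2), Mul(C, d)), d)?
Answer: 6912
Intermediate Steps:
Function('K')(d) = Add(Pow(d, 2), Mul(24, d)) (Function('K')(d) = Add(Add(Pow(d, 2), Mul(23, d)), d) = Add(Pow(d, 2), Mul(24, d)))
Add(-287, Mul(Add(Add(-96, -63), -154), Function('K')(-1))) = Add(-287, Mul(Add(Add(-96, -63), -154), Mul(-1, Add(24, -1)))) = Add(-287, Mul(Add(-159, -154), Mul(-1, 23))) = Add(-287, Mul(-313, -23)) = Add(-287, 7199) = 6912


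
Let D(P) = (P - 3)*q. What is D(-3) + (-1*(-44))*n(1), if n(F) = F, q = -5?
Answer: 74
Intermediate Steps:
D(P) = 15 - 5*P (D(P) = (P - 3)*(-5) = (-3 + P)*(-5) = 15 - 5*P)
D(-3) + (-1*(-44))*n(1) = (15 - 5*(-3)) - 1*(-44)*1 = (15 + 15) + 44*1 = 30 + 44 = 74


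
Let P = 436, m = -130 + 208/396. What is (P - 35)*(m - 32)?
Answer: -6410386/99 ≈ -64751.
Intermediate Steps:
m = -12818/99 (m = -130 + 208*(1/396) = -130 + 52/99 = -12818/99 ≈ -129.47)
(P - 35)*(m - 32) = (436 - 35)*(-12818/99 - 32) = 401*(-15986/99) = -6410386/99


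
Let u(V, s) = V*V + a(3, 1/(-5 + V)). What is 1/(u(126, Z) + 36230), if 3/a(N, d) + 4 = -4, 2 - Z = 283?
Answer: 8/416845 ≈ 1.9192e-5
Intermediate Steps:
Z = -281 (Z = 2 - 1*283 = 2 - 283 = -281)
a(N, d) = -3/8 (a(N, d) = 3/(-4 - 4) = 3/(-8) = 3*(-1/8) = -3/8)
u(V, s) = -3/8 + V**2 (u(V, s) = V*V - 3/8 = V**2 - 3/8 = -3/8 + V**2)
1/(u(126, Z) + 36230) = 1/((-3/8 + 126**2) + 36230) = 1/((-3/8 + 15876) + 36230) = 1/(127005/8 + 36230) = 1/(416845/8) = 8/416845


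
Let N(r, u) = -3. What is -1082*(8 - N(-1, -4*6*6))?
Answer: -11902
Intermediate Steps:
-1082*(8 - N(-1, -4*6*6)) = -1082*(8 - 1*(-3)) = -1082*(8 + 3) = -1082*11 = -11902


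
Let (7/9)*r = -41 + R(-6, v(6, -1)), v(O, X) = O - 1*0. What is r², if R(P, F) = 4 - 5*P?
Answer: 81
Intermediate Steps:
v(O, X) = O (v(O, X) = O + 0 = O)
r = -9 (r = 9*(-41 + (4 - 5*(-6)))/7 = 9*(-41 + (4 + 30))/7 = 9*(-41 + 34)/7 = (9/7)*(-7) = -9)
r² = (-9)² = 81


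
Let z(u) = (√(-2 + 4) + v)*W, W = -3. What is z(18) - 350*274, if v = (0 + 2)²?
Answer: -95912 - 3*√2 ≈ -95916.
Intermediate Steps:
v = 4 (v = 2² = 4)
z(u) = -12 - 3*√2 (z(u) = (√(-2 + 4) + 4)*(-3) = (√2 + 4)*(-3) = (4 + √2)*(-3) = -12 - 3*√2)
z(18) - 350*274 = (-12 - 3*√2) - 350*274 = (-12 - 3*√2) - 95900 = -95912 - 3*√2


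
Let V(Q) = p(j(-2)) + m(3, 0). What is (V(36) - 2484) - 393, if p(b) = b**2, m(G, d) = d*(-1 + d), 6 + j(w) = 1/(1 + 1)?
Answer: -11387/4 ≈ -2846.8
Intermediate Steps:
j(w) = -11/2 (j(w) = -6 + 1/(1 + 1) = -6 + 1/2 = -11/2)
V(Q) = 121/4 (V(Q) = (-11/2)**2 + 0*(-1 + 0) = 121/4 + 0*(-1) = 121/4 + 0 = 121/4)
(V(36) - 2484) - 393 = (121/4 - 2484) - 393 = -9815/4 - 393 = -11387/4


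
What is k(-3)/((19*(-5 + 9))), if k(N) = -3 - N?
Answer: 0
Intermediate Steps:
k(-3)/((19*(-5 + 9))) = (-3 - 1*(-3))/((19*(-5 + 9))) = (-3 + 3)/((19*4)) = 0/76 = 0*(1/76) = 0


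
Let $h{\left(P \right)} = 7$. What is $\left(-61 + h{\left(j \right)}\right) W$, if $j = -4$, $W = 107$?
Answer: $-5778$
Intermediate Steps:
$\left(-61 + h{\left(j \right)}\right) W = \left(-61 + 7\right) 107 = \left(-54\right) 107 = -5778$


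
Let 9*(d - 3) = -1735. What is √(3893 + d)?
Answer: √33329/3 ≈ 60.854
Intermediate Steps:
d = -1708/9 (d = 3 + (⅑)*(-1735) = 3 - 1735/9 = -1708/9 ≈ -189.78)
√(3893 + d) = √(3893 - 1708/9) = √(33329/9) = √33329/3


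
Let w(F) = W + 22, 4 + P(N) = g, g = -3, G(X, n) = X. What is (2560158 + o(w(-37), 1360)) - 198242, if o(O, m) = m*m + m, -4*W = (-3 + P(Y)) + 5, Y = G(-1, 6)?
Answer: 4212876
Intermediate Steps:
Y = -1
P(N) = -7 (P(N) = -4 - 3 = -7)
W = 5/4 (W = -((-3 - 7) + 5)/4 = -(-10 + 5)/4 = -¼*(-5) = 5/4 ≈ 1.2500)
w(F) = 93/4 (w(F) = 5/4 + 22 = 93/4)
o(O, m) = m + m² (o(O, m) = m² + m = m + m²)
(2560158 + o(w(-37), 1360)) - 198242 = (2560158 + 1360*(1 + 1360)) - 198242 = (2560158 + 1360*1361) - 198242 = (2560158 + 1850960) - 198242 = 4411118 - 198242 = 4212876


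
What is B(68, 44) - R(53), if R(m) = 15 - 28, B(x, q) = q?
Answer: 57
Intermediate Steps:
R(m) = -13
B(68, 44) - R(53) = 44 - 1*(-13) = 44 + 13 = 57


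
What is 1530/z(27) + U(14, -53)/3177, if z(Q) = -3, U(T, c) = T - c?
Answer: -1620203/3177 ≈ -509.98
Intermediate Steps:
1530/z(27) + U(14, -53)/3177 = 1530/(-3) + (14 - 1*(-53))/3177 = 1530*(-⅓) + (14 + 53)*(1/3177) = -510 + 67*(1/3177) = -510 + 67/3177 = -1620203/3177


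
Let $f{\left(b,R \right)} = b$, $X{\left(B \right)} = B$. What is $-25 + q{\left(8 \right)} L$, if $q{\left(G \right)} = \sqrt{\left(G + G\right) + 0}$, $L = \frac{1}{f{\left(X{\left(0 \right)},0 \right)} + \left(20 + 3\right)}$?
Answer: $- \frac{571}{23} \approx -24.826$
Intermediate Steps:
$L = \frac{1}{23}$ ($L = \frac{1}{0 + \left(20 + 3\right)} = \frac{1}{0 + 23} = \frac{1}{23} \approx 0.043478$)
$q{\left(G \right)} = \sqrt{2} \sqrt{G}$ ($q{\left(G \right)} = \sqrt{2 G + 0} = \sqrt{2 G} = \sqrt{2} \sqrt{G}$)
$-25 + q{\left(8 \right)} L = -25 + \sqrt{2} \sqrt{8} \cdot \frac{1}{23} = -25 + \sqrt{2} \cdot 2 \sqrt{2} \cdot \frac{1}{23} = -25 + 4 \cdot \frac{1}{23} = -25 + \frac{4}{23} = - \frac{571}{23}$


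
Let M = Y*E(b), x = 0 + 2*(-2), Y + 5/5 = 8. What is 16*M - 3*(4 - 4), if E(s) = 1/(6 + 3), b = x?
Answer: 112/9 ≈ 12.444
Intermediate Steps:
Y = 7 (Y = -1 + 8 = 7)
x = -4 (x = 0 - 4 = -4)
b = -4
E(s) = ⅑ (E(s) = 1/9 = ⅑)
M = 7/9 (M = 7*(⅑) = 7/9 ≈ 0.77778)
16*M - 3*(4 - 4) = 16*(7/9) - 3*(4 - 4) = 112/9 - 3*0 = 112/9 + 0 = 112/9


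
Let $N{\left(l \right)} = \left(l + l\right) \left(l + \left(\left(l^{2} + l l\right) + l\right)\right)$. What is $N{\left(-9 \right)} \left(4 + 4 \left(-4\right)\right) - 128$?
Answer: $30976$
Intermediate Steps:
$N{\left(l \right)} = 2 l \left(2 l + 2 l^{2}\right)$ ($N{\left(l \right)} = 2 l \left(l + \left(\left(l^{2} + l^{2}\right) + l\right)\right) = 2 l \left(l + \left(2 l^{2} + l\right)\right) = 2 l \left(l + \left(l + 2 l^{2}\right)\right) = 2 l \left(2 l + 2 l^{2}\right)$)
$N{\left(-9 \right)} \left(4 + 4 \left(-4\right)\right) - 128 = 4 \left(-9\right)^{2} \left(1 - 9\right) \left(4 + 4 \left(-4\right)\right) - 128 = 4 \cdot 81 \left(-8\right) \left(4 - 16\right) - 128 = \left(-2592\right) \left(-12\right) - 128 = 31104 - 128 = 30976$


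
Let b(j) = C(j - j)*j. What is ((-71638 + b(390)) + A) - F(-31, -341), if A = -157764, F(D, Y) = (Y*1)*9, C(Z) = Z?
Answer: -226333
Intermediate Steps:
F(D, Y) = 9*Y (F(D, Y) = Y*9 = 9*Y)
b(j) = 0 (b(j) = (j - j)*j = 0*j = 0)
((-71638 + b(390)) + A) - F(-31, -341) = ((-71638 + 0) - 157764) - 9*(-341) = (-71638 - 157764) - 1*(-3069) = -229402 + 3069 = -226333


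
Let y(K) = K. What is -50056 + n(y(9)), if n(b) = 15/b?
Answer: -150163/3 ≈ -50054.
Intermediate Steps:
-50056 + n(y(9)) = -50056 + 15/9 = -50056 + 15*(⅑) = -50056 + 5/3 = -150163/3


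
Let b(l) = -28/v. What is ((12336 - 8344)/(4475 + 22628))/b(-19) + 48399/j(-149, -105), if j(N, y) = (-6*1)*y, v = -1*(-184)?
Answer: 61677677/813090 ≈ 75.856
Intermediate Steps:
v = 184
b(l) = -7/46 (b(l) = -28/184 = -28*1/184 = -7/46)
j(N, y) = -6*y
((12336 - 8344)/(4475 + 22628))/b(-19) + 48399/j(-149, -105) = ((12336 - 8344)/(4475 + 22628))/(-7/46) + 48399/((-6*(-105))) = (3992/27103)*(-46/7) + 48399/630 = (3992*(1/27103))*(-46/7) + 48399*(1/630) = (3992/27103)*(-46/7) + 16133/210 = -183632/189721 + 16133/210 = 61677677/813090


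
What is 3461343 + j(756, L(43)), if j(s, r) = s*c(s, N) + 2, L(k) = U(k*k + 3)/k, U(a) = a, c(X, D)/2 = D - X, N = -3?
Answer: 2313737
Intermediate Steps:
c(X, D) = -2*X + 2*D (c(X, D) = 2*(D - X) = -2*X + 2*D)
L(k) = (3 + k**2)/k (L(k) = (k*k + 3)/k = (k**2 + 3)/k = (3 + k**2)/k)
j(s, r) = 2 + s*(-6 - 2*s) (j(s, r) = s*(-2*s + 2*(-3)) + 2 = s*(-2*s - 6) + 2 = s*(-6 - 2*s) + 2 = 2 + s*(-6 - 2*s))
3461343 + j(756, L(43)) = 3461343 + (2 - 2*756*(3 + 756)) = 3461343 + (2 - 2*756*759) = 3461343 + (2 - 1147608) = 3461343 - 1147606 = 2313737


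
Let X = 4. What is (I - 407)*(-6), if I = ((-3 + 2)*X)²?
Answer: 2346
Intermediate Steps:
I = 16 (I = ((-3 + 2)*4)² = (-1*4)² = (-4)² = 16)
(I - 407)*(-6) = (16 - 407)*(-6) = -391*(-6) = 2346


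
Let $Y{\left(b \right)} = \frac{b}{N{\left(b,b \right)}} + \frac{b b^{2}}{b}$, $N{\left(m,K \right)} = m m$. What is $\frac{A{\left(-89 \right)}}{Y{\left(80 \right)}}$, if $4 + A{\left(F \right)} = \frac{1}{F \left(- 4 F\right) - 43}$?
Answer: $- \frac{1128080}{1804917303} \approx -0.000625$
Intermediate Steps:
$N{\left(m,K \right)} = m^{2}$
$Y{\left(b \right)} = \frac{1}{b} + b^{2}$ ($Y{\left(b \right)} = \frac{b}{b^{2}} + \frac{b b^{2}}{b} = \frac{b}{b^{2}} + \frac{b^{3}}{b} = \frac{1}{b} + b^{2}$)
$A{\left(F \right)} = -4 + \frac{1}{-43 - 4 F^{2}}$ ($A{\left(F \right)} = -4 + \frac{1}{F \left(- 4 F\right) - 43} = -4 + \frac{1}{- 4 F^{2} - 43} = -4 + \frac{1}{-43 - 4 F^{2}}$)
$\frac{A{\left(-89 \right)}}{Y{\left(80 \right)}} = \frac{\frac{1}{43 + 4 \left(-89\right)^{2}} \left(-173 - 16 \left(-89\right)^{2}\right)}{\frac{1}{80} \left(1 + 80^{3}\right)} = \frac{\frac{1}{43 + 4 \cdot 7921} \left(-173 - 126736\right)}{\frac{1}{80} \left(1 + 512000\right)} = \frac{\frac{1}{43 + 31684} \left(-173 - 126736\right)}{\frac{1}{80} \cdot 512001} = \frac{\frac{1}{31727} \left(-126909\right)}{\frac{512001}{80}} = \frac{1}{31727} \left(-126909\right) \frac{80}{512001} = \left(- \frac{126909}{31727}\right) \frac{80}{512001} = - \frac{1128080}{1804917303}$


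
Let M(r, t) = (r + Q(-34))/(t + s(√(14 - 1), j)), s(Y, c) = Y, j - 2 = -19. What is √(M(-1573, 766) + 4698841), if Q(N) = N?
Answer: √(4698841 - 1607/(766 + √13)) ≈ 2167.7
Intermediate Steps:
j = -17 (j = 2 - 19 = -17)
M(r, t) = (-34 + r)/(t + √13) (M(r, t) = (r - 34)/(t + √(14 - 1)) = (-34 + r)/(t + √13))
√(M(-1573, 766) + 4698841) = √((-34 - 1573)/(766 + √13) + 4698841) = √(-1607/(766 + √13) + 4698841) = √(4698841 - 1607/(766 + √13))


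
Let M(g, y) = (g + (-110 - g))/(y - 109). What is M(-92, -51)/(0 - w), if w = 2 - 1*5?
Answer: 11/48 ≈ 0.22917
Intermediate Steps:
w = -3 (w = 2 - 5 = -3)
M(g, y) = -110/(-109 + y)
M(-92, -51)/(0 - w) = (-110/(-109 - 51))/(0 - 1*(-3)) = (-110/(-160))/(0 + 3) = (-110*(-1/160))/3 = (1/3)*(11/16) = 11/48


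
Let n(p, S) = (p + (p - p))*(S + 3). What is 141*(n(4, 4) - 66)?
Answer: -5358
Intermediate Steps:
n(p, S) = p*(3 + S) (n(p, S) = (p + 0)*(3 + S) = p*(3 + S))
141*(n(4, 4) - 66) = 141*(4*(3 + 4) - 66) = 141*(4*7 - 66) = 141*(28 - 66) = 141*(-38) = -5358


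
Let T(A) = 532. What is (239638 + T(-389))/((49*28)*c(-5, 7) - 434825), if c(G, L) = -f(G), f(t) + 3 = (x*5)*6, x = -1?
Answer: -240170/389549 ≈ -0.61653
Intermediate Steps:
f(t) = -33 (f(t) = -3 - 1*5*6 = -3 - 5*6 = -3 - 30 = -33)
c(G, L) = 33 (c(G, L) = -1*(-33) = 33)
(239638 + T(-389))/((49*28)*c(-5, 7) - 434825) = (239638 + 532)/((49*28)*33 - 434825) = 240170/(1372*33 - 434825) = 240170/(45276 - 434825) = 240170/(-389549) = 240170*(-1/389549) = -240170/389549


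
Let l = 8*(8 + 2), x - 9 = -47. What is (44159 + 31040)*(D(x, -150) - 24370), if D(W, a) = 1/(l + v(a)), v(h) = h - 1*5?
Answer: -137445047449/75 ≈ -1.8326e+9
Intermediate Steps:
x = -38 (x = 9 - 47 = -38)
l = 80 (l = 8*10 = 80)
v(h) = -5 + h (v(h) = h - 5 = -5 + h)
D(W, a) = 1/(75 + a) (D(W, a) = 1/(80 + (-5 + a)) = 1/(75 + a))
(44159 + 31040)*(D(x, -150) - 24370) = (44159 + 31040)*(1/(75 - 150) - 24370) = 75199*(1/(-75) - 24370) = 75199*(-1/75 - 24370) = 75199*(-1827751/75) = -137445047449/75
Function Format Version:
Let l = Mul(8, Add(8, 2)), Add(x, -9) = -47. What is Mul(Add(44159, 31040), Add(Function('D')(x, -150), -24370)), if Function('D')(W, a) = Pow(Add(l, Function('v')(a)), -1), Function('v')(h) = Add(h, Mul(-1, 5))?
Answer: Rational(-137445047449, 75) ≈ -1.8326e+9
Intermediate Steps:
x = -38 (x = Add(9, -47) = -38)
l = 80 (l = Mul(8, 10) = 80)
Function('v')(h) = Add(-5, h) (Function('v')(h) = Add(h, -5) = Add(-5, h))
Function('D')(W, a) = Pow(Add(75, a), -1) (Function('D')(W, a) = Pow(Add(80, Add(-5, a)), -1) = Pow(Add(75, a), -1))
Mul(Add(44159, 31040), Add(Function('D')(x, -150), -24370)) = Mul(Add(44159, 31040), Add(Pow(Add(75, -150), -1), -24370)) = Mul(75199, Add(Pow(-75, -1), -24370)) = Mul(75199, Add(Rational(-1, 75), -24370)) = Mul(75199, Rational(-1827751, 75)) = Rational(-137445047449, 75)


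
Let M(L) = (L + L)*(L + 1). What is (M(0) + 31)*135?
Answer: 4185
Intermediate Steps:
M(L) = 2*L*(1 + L) (M(L) = (2*L)*(1 + L) = 2*L*(1 + L))
(M(0) + 31)*135 = (2*0*(1 + 0) + 31)*135 = (2*0*1 + 31)*135 = (0 + 31)*135 = 31*135 = 4185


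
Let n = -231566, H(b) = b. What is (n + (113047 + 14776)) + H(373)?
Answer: -103370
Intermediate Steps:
(n + (113047 + 14776)) + H(373) = (-231566 + (113047 + 14776)) + 373 = (-231566 + 127823) + 373 = -103743 + 373 = -103370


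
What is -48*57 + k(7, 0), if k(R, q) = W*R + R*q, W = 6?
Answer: -2694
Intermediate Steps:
k(R, q) = 6*R + R*q
-48*57 + k(7, 0) = -48*57 + 7*(6 + 0) = -2736 + 7*6 = -2736 + 42 = -2694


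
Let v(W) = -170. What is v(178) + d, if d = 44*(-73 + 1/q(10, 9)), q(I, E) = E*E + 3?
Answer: -71011/21 ≈ -3381.5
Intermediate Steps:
q(I, E) = 3 + E**2 (q(I, E) = E**2 + 3 = 3 + E**2)
d = -67441/21 (d = 44*(-73 + 1/(3 + 9**2)) = 44*(-73 + 1/(3 + 81)) = 44*(-73 + 1/84) = 44*(-6131/84) = -67441/21 ≈ -3211.5)
v(178) + d = -170 - 67441/21 = -71011/21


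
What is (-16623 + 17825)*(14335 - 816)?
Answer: 16249838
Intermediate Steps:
(-16623 + 17825)*(14335 - 816) = 1202*13519 = 16249838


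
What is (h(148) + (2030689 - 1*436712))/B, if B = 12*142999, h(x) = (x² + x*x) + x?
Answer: 1637933/1715988 ≈ 0.95451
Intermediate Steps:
h(x) = x + 2*x² (h(x) = (x² + x²) + x = 2*x² + x = x + 2*x²)
B = 1715988
(h(148) + (2030689 - 1*436712))/B = (148*(1 + 2*148) + (2030689 - 1*436712))/1715988 = (148*(1 + 296) + (2030689 - 436712))*(1/1715988) = (148*297 + 1593977)*(1/1715988) = (43956 + 1593977)*(1/1715988) = 1637933*(1/1715988) = 1637933/1715988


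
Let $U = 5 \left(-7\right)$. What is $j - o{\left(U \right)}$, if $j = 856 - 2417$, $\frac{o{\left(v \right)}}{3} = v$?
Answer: $-1456$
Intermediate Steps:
$U = -35$
$o{\left(v \right)} = 3 v$
$j = -1561$ ($j = 856 - 2417 = -1561$)
$j - o{\left(U \right)} = -1561 - 3 \left(-35\right) = -1561 - -105 = -1561 + 105 = -1456$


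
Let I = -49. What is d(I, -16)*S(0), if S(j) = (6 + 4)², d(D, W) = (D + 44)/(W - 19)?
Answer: 100/7 ≈ 14.286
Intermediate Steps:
d(D, W) = (44 + D)/(-19 + W)
S(j) = 100 (S(j) = 10² = 100)
d(I, -16)*S(0) = ((44 - 49)/(-19 - 16))*100 = (-5/(-35))*100 = -1/35*(-5)*100 = (⅐)*100 = 100/7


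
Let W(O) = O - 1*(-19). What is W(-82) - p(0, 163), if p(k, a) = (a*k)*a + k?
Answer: -63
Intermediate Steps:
W(O) = 19 + O (W(O) = O + 19 = 19 + O)
p(k, a) = k + k*a**2 (p(k, a) = k*a**2 + k = k + k*a**2)
W(-82) - p(0, 163) = (19 - 82) - 0*(1 + 163**2) = -63 - 0*(1 + 26569) = -63 - 0*26570 = -63 - 1*0 = -63 + 0 = -63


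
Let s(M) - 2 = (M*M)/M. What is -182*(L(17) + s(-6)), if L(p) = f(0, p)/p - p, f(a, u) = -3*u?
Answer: 4368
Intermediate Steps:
s(M) = 2 + M (s(M) = 2 + (M*M)/M = 2 + M**2/M = 2 + M)
L(p) = -3 - p (L(p) = (-3*p)/p - p = -3 - p)
-182*(L(17) + s(-6)) = -182*((-3 - 1*17) + (2 - 6)) = -182*((-3 - 17) - 4) = -182*(-20 - 4) = -182*(-24) = 4368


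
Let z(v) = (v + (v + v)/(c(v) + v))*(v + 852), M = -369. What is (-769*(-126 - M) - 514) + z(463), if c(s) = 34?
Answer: 210685298/497 ≈ 4.2391e+5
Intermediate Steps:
z(v) = (852 + v)*(v + 2*v/(34 + v)) (z(v) = (v + (v + v)/(34 + v))*(v + 852) = (v + (2*v)/(34 + v))*(852 + v) = (v + 2*v/(34 + v))*(852 + v) = (852 + v)*(v + 2*v/(34 + v)))
(-769*(-126 - M) - 514) + z(463) = (-769*(-126 - 1*(-369)) - 514) + 463*(30672 + 463² + 888*463)/(34 + 463) = (-769*(-126 + 369) - 514) + 463*(30672 + 214369 + 411144)/497 = (-769*243 - 514) + 463*(1/497)*656185 = (-186867 - 514) + 303813655/497 = -187381 + 303813655/497 = 210685298/497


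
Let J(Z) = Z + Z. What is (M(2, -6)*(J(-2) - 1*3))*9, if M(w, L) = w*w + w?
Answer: -378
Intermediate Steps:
J(Z) = 2*Z
M(w, L) = w + w² (M(w, L) = w² + w = w + w²)
(M(2, -6)*(J(-2) - 1*3))*9 = ((2*(1 + 2))*(2*(-2) - 1*3))*9 = ((2*3)*(-4 - 3))*9 = (6*(-7))*9 = -42*9 = -378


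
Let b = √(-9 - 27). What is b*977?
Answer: 5862*I ≈ 5862.0*I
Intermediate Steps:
b = 6*I (b = √(-36) = 6*I ≈ 6.0*I)
b*977 = (6*I)*977 = 5862*I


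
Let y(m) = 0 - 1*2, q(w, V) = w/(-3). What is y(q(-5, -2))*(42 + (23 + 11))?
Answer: -152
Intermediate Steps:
q(w, V) = -w/3 (q(w, V) = w*(-1/3) = -w/3)
y(m) = -2 (y(m) = 0 - 2 = -2)
y(q(-5, -2))*(42 + (23 + 11)) = -2*(42 + (23 + 11)) = -2*(42 + 34) = -2*76 = -152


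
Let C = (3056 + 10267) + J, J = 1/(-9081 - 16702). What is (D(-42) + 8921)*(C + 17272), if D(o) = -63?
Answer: 6987463970472/25783 ≈ 2.7101e+8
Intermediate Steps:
J = -1/25783 (J = 1/(-25783) = -1/25783 ≈ -3.8785e-5)
C = 343506908/25783 (C = (3056 + 10267) - 1/25783 = 13323 - 1/25783 = 343506908/25783 ≈ 13323.)
(D(-42) + 8921)*(C + 17272) = (-63 + 8921)*(343506908/25783 + 17272) = 8858*(788830884/25783) = 6987463970472/25783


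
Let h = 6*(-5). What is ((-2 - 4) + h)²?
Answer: 1296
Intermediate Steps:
h = -30
((-2 - 4) + h)² = ((-2 - 4) - 30)² = (-6 - 30)² = (-36)² = 1296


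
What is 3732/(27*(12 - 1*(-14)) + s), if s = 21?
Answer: 1244/241 ≈ 5.1618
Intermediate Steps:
3732/(27*(12 - 1*(-14)) + s) = 3732/(27*(12 - 1*(-14)) + 21) = 3732/(27*(12 + 14) + 21) = 3732/(27*26 + 21) = 3732/(702 + 21) = 3732/723 = 3732*(1/723) = 1244/241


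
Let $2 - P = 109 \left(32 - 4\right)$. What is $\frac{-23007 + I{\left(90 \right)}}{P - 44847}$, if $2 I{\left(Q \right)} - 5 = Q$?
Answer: $\frac{45919}{95794} \approx 0.47935$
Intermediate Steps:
$I{\left(Q \right)} = \frac{5}{2} + \frac{Q}{2}$
$P = -3050$ ($P = 2 - 109 \left(32 - 4\right) = 2 - 109 \cdot 28 = 2 - 3052 = -3050$)
$\frac{-23007 + I{\left(90 \right)}}{P - 44847} = \frac{-23007 + \left(\frac{5}{2} + \frac{1}{2} \cdot 90\right)}{-3050 - 44847} = \frac{-23007 + \left(\frac{5}{2} + 45\right)}{-47897} = \left(-23007 + \frac{95}{2}\right) \left(- \frac{1}{47897}\right) = \left(- \frac{45919}{2}\right) \left(- \frac{1}{47897}\right) = \frac{45919}{95794}$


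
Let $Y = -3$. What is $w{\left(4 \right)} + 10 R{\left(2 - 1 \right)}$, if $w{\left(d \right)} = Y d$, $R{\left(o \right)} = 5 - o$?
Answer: $28$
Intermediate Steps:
$w{\left(d \right)} = - 3 d$
$w{\left(4 \right)} + 10 R{\left(2 - 1 \right)} = \left(-3\right) 4 + 10 \left(5 - \left(2 - 1\right)\right) = -12 + 10 \left(5 - \left(2 - 1\right)\right) = -12 + 10 \left(5 - 1\right) = -12 + 10 \cdot 4 = -12 + 40 = 28$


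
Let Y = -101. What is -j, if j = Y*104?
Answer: 10504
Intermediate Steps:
j = -10504 (j = -101*104 = -10504)
-j = -1*(-10504) = 10504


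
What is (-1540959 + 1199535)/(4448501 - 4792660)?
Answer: 341424/344159 ≈ 0.99205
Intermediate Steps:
(-1540959 + 1199535)/(4448501 - 4792660) = -341424/(-344159) = -341424*(-1/344159) = 341424/344159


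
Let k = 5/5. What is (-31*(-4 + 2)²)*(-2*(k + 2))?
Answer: 744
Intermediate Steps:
k = 1 (k = 5*(⅕) = 1)
(-31*(-4 + 2)²)*(-2*(k + 2)) = (-31*(-4 + 2)²)*(-2*(1 + 2)) = (-31*(-2)²)*(-2*3) = -31*4*(-6) = -124*(-6) = 744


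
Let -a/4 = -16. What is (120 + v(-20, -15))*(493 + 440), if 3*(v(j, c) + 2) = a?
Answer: 129998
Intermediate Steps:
a = 64 (a = -4*(-16) = 64)
v(j, c) = 58/3 (v(j, c) = -2 + (⅓)*64 = -2 + 64/3 = 58/3)
(120 + v(-20, -15))*(493 + 440) = (120 + 58/3)*(493 + 440) = (418/3)*933 = 129998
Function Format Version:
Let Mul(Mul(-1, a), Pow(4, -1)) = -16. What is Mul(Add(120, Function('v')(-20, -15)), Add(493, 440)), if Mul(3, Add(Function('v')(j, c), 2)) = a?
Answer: 129998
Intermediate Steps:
a = 64 (a = Mul(-4, -16) = 64)
Function('v')(j, c) = Rational(58, 3) (Function('v')(j, c) = Add(-2, Mul(Rational(1, 3), 64)) = Add(-2, Rational(64, 3)) = Rational(58, 3))
Mul(Add(120, Function('v')(-20, -15)), Add(493, 440)) = Mul(Add(120, Rational(58, 3)), Add(493, 440)) = Mul(Rational(418, 3), 933) = 129998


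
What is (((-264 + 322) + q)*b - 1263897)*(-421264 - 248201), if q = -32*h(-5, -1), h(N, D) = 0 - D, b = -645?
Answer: 857361733155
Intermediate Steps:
h(N, D) = -D
q = -32 (q = -(-32)*(-1) = -32*1 = -32)
(((-264 + 322) + q)*b - 1263897)*(-421264 - 248201) = (((-264 + 322) - 32)*(-645) - 1263897)*(-421264 - 248201) = ((58 - 32)*(-645) - 1263897)*(-669465) = (26*(-645) - 1263897)*(-669465) = (-16770 - 1263897)*(-669465) = -1280667*(-669465) = 857361733155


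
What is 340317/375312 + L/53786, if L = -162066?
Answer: -7086837405/3364421872 ≈ -2.1064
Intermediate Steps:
340317/375312 + L/53786 = 340317/375312 - 162066/53786 = 340317*(1/375312) - 162066*1/53786 = 113439/125104 - 81033/26893 = -7086837405/3364421872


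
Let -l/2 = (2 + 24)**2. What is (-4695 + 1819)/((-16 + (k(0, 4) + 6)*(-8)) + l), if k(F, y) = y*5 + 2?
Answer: 719/398 ≈ 1.8065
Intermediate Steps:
k(F, y) = 2 + 5*y (k(F, y) = 5*y + 2 = 2 + 5*y)
l = -1352 (l = -2*(2 + 24)**2 = -2*26**2 = -2*676 = -1352)
(-4695 + 1819)/((-16 + (k(0, 4) + 6)*(-8)) + l) = (-4695 + 1819)/((-16 + ((2 + 5*4) + 6)*(-8)) - 1352) = -2876/((-16 + ((2 + 20) + 6)*(-8)) - 1352) = -2876/((-16 + (22 + 6)*(-8)) - 1352) = -2876/((-16 + 28*(-8)) - 1352) = -2876/((-16 - 224) - 1352) = -2876/(-240 - 1352) = -2876/(-1592) = -2876*(-1/1592) = 719/398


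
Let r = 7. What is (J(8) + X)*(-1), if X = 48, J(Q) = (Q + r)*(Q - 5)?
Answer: -93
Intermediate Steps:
J(Q) = (-5 + Q)*(7 + Q) (J(Q) = (Q + 7)*(Q - 5) = (7 + Q)*(-5 + Q) = (-5 + Q)*(7 + Q))
(J(8) + X)*(-1) = ((-35 + 8² + 2*8) + 48)*(-1) = ((-35 + 64 + 16) + 48)*(-1) = (45 + 48)*(-1) = 93*(-1) = -93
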